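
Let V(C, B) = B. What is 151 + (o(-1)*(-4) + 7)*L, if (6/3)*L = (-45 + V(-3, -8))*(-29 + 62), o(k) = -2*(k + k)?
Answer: 16043/2 ≈ 8021.5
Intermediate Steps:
o(k) = -4*k
L = -1749/2 (L = ((-45 - 8)*(-29 + 62))/2 = (-53*33)/2 = (1/2)*(-1749) = -1749/2 ≈ -874.50)
151 + (o(-1)*(-4) + 7)*L = 151 + (-4*(-1)*(-4) + 7)*(-1749/2) = 151 + (4*(-4) + 7)*(-1749/2) = 151 + (-16 + 7)*(-1749/2) = 151 - 9*(-1749/2) = 151 + 15741/2 = 16043/2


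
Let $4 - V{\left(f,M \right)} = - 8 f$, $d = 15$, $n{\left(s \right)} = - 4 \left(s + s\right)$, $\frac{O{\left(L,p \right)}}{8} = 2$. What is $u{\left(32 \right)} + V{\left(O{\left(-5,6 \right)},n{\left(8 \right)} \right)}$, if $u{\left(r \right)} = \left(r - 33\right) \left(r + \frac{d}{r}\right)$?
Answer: $\frac{3185}{32} \approx 99.531$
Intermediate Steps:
$O{\left(L,p \right)} = 16$ ($O{\left(L,p \right)} = 8 \cdot 2 = 16$)
$n{\left(s \right)} = - 8 s$ ($n{\left(s \right)} = - 4 \cdot 2 s = - 8 s$)
$V{\left(f,M \right)} = 4 + 8 f$ ($V{\left(f,M \right)} = 4 - - 8 f = 4 + 8 f$)
$u{\left(r \right)} = \left(-33 + r\right) \left(r + \frac{15}{r}\right)$ ($u{\left(r \right)} = \left(r - 33\right) \left(r + \frac{15}{r}\right) = \left(-33 + r\right) \left(r + \frac{15}{r}\right)$)
$u{\left(32 \right)} + V{\left(O{\left(-5,6 \right)},n{\left(8 \right)} \right)} = \left(15 + 32^{2} - \frac{495}{32} - 1056\right) + \left(4 + 8 \cdot 16\right) = \left(15 + 1024 - \frac{495}{32} - 1056\right) + \left(4 + 128\right) = \left(15 + 1024 - \frac{495}{32} - 1056\right) + 132 = - \frac{1039}{32} + 132 = \frac{3185}{32}$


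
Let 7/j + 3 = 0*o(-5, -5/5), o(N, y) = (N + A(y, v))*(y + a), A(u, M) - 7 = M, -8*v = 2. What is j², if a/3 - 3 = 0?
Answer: 49/9 ≈ 5.4444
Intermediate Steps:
a = 9 (a = 9 + 3*0 = 9 + 0 = 9)
v = -¼ (v = -⅛*2 = -¼ ≈ -0.25000)
A(u, M) = 7 + M
o(N, y) = (9 + y)*(27/4 + N) (o(N, y) = (N + (7 - ¼))*(y + 9) = (N + 27/4)*(9 + y) = (27/4 + N)*(9 + y) = (9 + y)*(27/4 + N))
j = -7/3 (j = 7/(-3 + 0*(243/4 + 9*(-5) + 27*(-5/5)/4 - (-25)/5)) = 7/(-3 + 0*(243/4 - 45 + 27*(-5*⅕)/4 - (-25)/5)) = 7/(-3 + 0*(243/4 - 45 + (27/4)*(-1) - 5*(-1))) = 7/(-3 + 0*(243/4 - 45 - 27/4 + 5)) = 7/(-3 + 0*14) = 7/(-3 + 0) = 7/(-3) = 7*(-⅓) = -7/3 ≈ -2.3333)
j² = (-7/3)² = 49/9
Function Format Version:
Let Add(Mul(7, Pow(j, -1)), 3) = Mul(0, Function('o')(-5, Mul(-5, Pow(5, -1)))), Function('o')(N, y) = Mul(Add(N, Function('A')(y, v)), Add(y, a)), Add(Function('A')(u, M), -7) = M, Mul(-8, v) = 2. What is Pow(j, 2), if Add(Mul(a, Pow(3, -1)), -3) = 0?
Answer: Rational(49, 9) ≈ 5.4444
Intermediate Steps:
a = 9 (a = Add(9, Mul(3, 0)) = Add(9, 0) = 9)
v = Rational(-1, 4) (v = Mul(Rational(-1, 8), 2) = Rational(-1, 4) ≈ -0.25000)
Function('A')(u, M) = Add(7, M)
Function('o')(N, y) = Mul(Add(9, y), Add(Rational(27, 4), N)) (Function('o')(N, y) = Mul(Add(N, Add(7, Rational(-1, 4))), Add(y, 9)) = Mul(Add(N, Rational(27, 4)), Add(9, y)) = Mul(Add(Rational(27, 4), N), Add(9, y)) = Mul(Add(9, y), Add(Rational(27, 4), N)))
j = Rational(-7, 3) (j = Mul(7, Pow(Add(-3, Mul(0, Add(Rational(243, 4), Mul(9, -5), Mul(Rational(27, 4), Mul(-5, Pow(5, -1))), Mul(-5, Mul(-5, Pow(5, -1)))))), -1)) = Mul(7, Pow(Add(-3, Mul(0, Add(Rational(243, 4), -45, Mul(Rational(27, 4), Mul(-5, Rational(1, 5))), Mul(-5, Mul(-5, Rational(1, 5)))))), -1)) = Mul(7, Pow(Add(-3, Mul(0, Add(Rational(243, 4), -45, Mul(Rational(27, 4), -1), Mul(-5, -1)))), -1)) = Mul(7, Pow(Add(-3, Mul(0, Add(Rational(243, 4), -45, Rational(-27, 4), 5))), -1)) = Mul(7, Pow(Add(-3, Mul(0, 14)), -1)) = Mul(7, Pow(Add(-3, 0), -1)) = Mul(7, Pow(-3, -1)) = Mul(7, Rational(-1, 3)) = Rational(-7, 3) ≈ -2.3333)
Pow(j, 2) = Pow(Rational(-7, 3), 2) = Rational(49, 9)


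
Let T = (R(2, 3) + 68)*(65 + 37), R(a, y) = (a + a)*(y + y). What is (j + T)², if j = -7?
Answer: 87928129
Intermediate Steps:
R(a, y) = 4*a*y (R(a, y) = (2*a)*(2*y) = 4*a*y)
T = 9384 (T = (4*2*3 + 68)*(65 + 37) = (24 + 68)*102 = 92*102 = 9384)
(j + T)² = (-7 + 9384)² = 9377² = 87928129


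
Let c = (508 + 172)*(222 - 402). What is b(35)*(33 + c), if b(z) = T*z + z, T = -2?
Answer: 4282845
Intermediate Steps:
b(z) = -z (b(z) = -2*z + z = -z)
c = -122400 (c = 680*(-180) = -122400)
b(35)*(33 + c) = (-1*35)*(33 - 122400) = -35*(-122367) = 4282845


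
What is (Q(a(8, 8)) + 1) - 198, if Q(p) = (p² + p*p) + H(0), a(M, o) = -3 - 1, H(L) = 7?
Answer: -158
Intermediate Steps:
a(M, o) = -4
Q(p) = 7 + 2*p² (Q(p) = (p² + p*p) + 7 = (p² + p²) + 7 = 2*p² + 7 = 7 + 2*p²)
(Q(a(8, 8)) + 1) - 198 = ((7 + 2*(-4)²) + 1) - 198 = ((7 + 2*16) + 1) - 198 = ((7 + 32) + 1) - 198 = (39 + 1) - 198 = 40 - 198 = -158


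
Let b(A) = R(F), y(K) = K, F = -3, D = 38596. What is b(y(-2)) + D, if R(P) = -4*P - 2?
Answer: 38606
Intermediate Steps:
R(P) = -2 - 4*P
b(A) = 10 (b(A) = -2 - 4*(-3) = -2 + 12 = 10)
b(y(-2)) + D = 10 + 38596 = 38606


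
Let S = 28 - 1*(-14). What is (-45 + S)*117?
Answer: -351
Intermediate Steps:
S = 42 (S = 28 + 14 = 42)
(-45 + S)*117 = (-45 + 42)*117 = -3*117 = -351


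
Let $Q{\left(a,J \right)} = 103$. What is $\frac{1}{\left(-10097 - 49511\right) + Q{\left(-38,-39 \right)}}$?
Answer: $- \frac{1}{59505} \approx -1.6805 \cdot 10^{-5}$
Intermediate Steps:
$\frac{1}{\left(-10097 - 49511\right) + Q{\left(-38,-39 \right)}} = \frac{1}{\left(-10097 - 49511\right) + 103} = \frac{1}{-59608 + 103} = \frac{1}{-59505} = - \frac{1}{59505}$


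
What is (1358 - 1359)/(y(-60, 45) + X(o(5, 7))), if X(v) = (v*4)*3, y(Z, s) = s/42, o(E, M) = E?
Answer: -14/855 ≈ -0.016374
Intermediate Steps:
y(Z, s) = s/42 (y(Z, s) = s*(1/42) = s/42)
X(v) = 12*v (X(v) = (4*v)*3 = 12*v)
(1358 - 1359)/(y(-60, 45) + X(o(5, 7))) = (1358 - 1359)/((1/42)*45 + 12*5) = -1/(15/14 + 60) = -1/855/14 = -1*14/855 = -14/855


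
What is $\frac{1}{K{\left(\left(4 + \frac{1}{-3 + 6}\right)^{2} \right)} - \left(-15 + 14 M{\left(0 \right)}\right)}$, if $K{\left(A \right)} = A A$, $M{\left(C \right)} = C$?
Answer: $\frac{81}{29776} \approx 0.0027203$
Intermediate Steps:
$K{\left(A \right)} = A^{2}$
$\frac{1}{K{\left(\left(4 + \frac{1}{-3 + 6}\right)^{2} \right)} - \left(-15 + 14 M{\left(0 \right)}\right)} = \frac{1}{\left(\left(4 + \frac{1}{-3 + 6}\right)^{2}\right)^{2} + \left(\left(-14\right) 0 + 15\right)} = \frac{1}{\left(\left(4 + \frac{1}{3}\right)^{2}\right)^{2} + \left(0 + 15\right)} = \frac{1}{\left(\left(4 + \frac{1}{3}\right)^{2}\right)^{2} + 15} = \frac{1}{\left(\left(\frac{13}{3}\right)^{2}\right)^{2} + 15} = \frac{1}{\left(\frac{169}{9}\right)^{2} + 15} = \frac{1}{\frac{28561}{81} + 15} = \frac{1}{\frac{29776}{81}} = \frac{81}{29776}$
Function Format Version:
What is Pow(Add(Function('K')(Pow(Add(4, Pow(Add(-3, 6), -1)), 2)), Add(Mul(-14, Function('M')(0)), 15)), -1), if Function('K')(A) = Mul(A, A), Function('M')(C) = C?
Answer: Rational(81, 29776) ≈ 0.0027203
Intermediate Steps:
Function('K')(A) = Pow(A, 2)
Pow(Add(Function('K')(Pow(Add(4, Pow(Add(-3, 6), -1)), 2)), Add(Mul(-14, Function('M')(0)), 15)), -1) = Pow(Add(Pow(Pow(Add(4, Pow(Add(-3, 6), -1)), 2), 2), Add(Mul(-14, 0), 15)), -1) = Pow(Add(Pow(Pow(Add(4, Pow(3, -1)), 2), 2), Add(0, 15)), -1) = Pow(Add(Pow(Pow(Add(4, Rational(1, 3)), 2), 2), 15), -1) = Pow(Add(Pow(Pow(Rational(13, 3), 2), 2), 15), -1) = Pow(Add(Pow(Rational(169, 9), 2), 15), -1) = Pow(Add(Rational(28561, 81), 15), -1) = Pow(Rational(29776, 81), -1) = Rational(81, 29776)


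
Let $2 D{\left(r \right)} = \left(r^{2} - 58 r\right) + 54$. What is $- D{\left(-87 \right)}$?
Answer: $- \frac{12669}{2} \approx -6334.5$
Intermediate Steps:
$D{\left(r \right)} = 27 + \frac{r^{2}}{2} - 29 r$ ($D{\left(r \right)} = \frac{\left(r^{2} - 58 r\right) + 54}{2} = \frac{54 + r^{2} - 58 r}{2} = 27 + \frac{r^{2}}{2} - 29 r$)
$- D{\left(-87 \right)} = - (27 + \frac{\left(-87\right)^{2}}{2} - -2523) = - (27 + \frac{1}{2} \cdot 7569 + 2523) = - (27 + \frac{7569}{2} + 2523) = \left(-1\right) \frac{12669}{2} = - \frac{12669}{2}$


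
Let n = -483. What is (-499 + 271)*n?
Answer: 110124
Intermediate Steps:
(-499 + 271)*n = (-499 + 271)*(-483) = -228*(-483) = 110124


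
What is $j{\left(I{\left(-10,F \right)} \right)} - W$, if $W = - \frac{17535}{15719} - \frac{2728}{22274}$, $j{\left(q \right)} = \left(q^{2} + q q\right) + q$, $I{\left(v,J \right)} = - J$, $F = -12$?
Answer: $\frac{52735478911}{175062503} \approx 301.24$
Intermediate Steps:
$j{\left(q \right)} = q + 2 q^{2}$ ($j{\left(q \right)} = \left(q^{2} + q^{2}\right) + q = 2 q^{2} + q = q + 2 q^{2}$)
$W = - \frac{216728011}{175062503}$ ($W = \left(-17535\right) \frac{1}{15719} - \frac{1364}{11137} = - \frac{17535}{15719} - \frac{1364}{11137} = - \frac{216728011}{175062503} \approx -1.238$)
$j{\left(I{\left(-10,F \right)} \right)} - W = \left(-1\right) \left(-12\right) \left(1 + 2 \left(\left(-1\right) \left(-12\right)\right)\right) - - \frac{216728011}{175062503} = 12 \left(1 + 2 \cdot 12\right) + \frac{216728011}{175062503} = 12 \left(1 + 24\right) + \frac{216728011}{175062503} = 12 \cdot 25 + \frac{216728011}{175062503} = 300 + \frac{216728011}{175062503} = \frac{52735478911}{175062503}$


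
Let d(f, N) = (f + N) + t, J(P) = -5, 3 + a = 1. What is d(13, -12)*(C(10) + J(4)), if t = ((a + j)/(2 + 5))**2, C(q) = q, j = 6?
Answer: 325/49 ≈ 6.6327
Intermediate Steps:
a = -2 (a = -3 + 1 = -2)
t = 16/49 (t = ((-2 + 6)/(2 + 5))**2 = (4/7)**2 = 16/49 ≈ 0.32653)
d(f, N) = 16/49 + N + f (d(f, N) = (f + N) + 16/49 = (N + f) + 16/49 = 16/49 + N + f)
d(13, -12)*(C(10) + J(4)) = (16/49 - 12 + 13)*(10 - 5) = (65/49)*5 = 325/49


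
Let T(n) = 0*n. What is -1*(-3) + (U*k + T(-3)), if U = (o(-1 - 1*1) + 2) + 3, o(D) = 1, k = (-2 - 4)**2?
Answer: 219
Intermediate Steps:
T(n) = 0
k = 36 (k = (-6)**2 = 36)
U = 6 (U = (1 + 2) + 3 = 3 + 3 = 6)
-1*(-3) + (U*k + T(-3)) = -1*(-3) + (6*36 + 0) = 3 + (216 + 0) = 3 + 216 = 219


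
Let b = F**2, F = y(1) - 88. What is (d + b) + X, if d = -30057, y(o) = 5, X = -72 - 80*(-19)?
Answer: -21720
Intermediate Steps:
X = 1448 (X = -72 + 1520 = 1448)
F = -83 (F = 5 - 88 = -83)
b = 6889 (b = (-83)**2 = 6889)
(d + b) + X = (-30057 + 6889) + 1448 = -23168 + 1448 = -21720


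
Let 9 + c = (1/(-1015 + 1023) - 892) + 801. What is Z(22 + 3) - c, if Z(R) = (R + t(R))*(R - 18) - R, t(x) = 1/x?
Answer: 50031/200 ≈ 250.16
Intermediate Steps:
Z(R) = -R + (-18 + R)*(R + 1/R) (Z(R) = (R + 1/R)*(R - 18) - R = (R + 1/R)*(-18 + R) - R = (-18 + R)*(R + 1/R) - R = -R + (-18 + R)*(R + 1/R))
c = -799/8 (c = -9 + ((1/(-1015 + 1023) - 892) + 801) = -9 + ((1/8 - 892) + 801) = -9 + (-7135/8 + 801) = -9 - 727/8 = -799/8 ≈ -99.875)
Z(22 + 3) - c = (1 + (22 + 3)**2 - 19*(22 + 3) - 18/(22 + 3)) - 1*(-799/8) = (1 + 25**2 - 19*25 - 18/25) + 799/8 = (1 + 625 - 475 - 18*1/25) + 799/8 = (1 + 625 - 475 - 18/25) + 799/8 = 3757/25 + 799/8 = 50031/200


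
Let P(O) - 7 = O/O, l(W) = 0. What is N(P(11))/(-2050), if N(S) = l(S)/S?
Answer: 0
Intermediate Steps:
P(O) = 8 (P(O) = 7 + O/O = 7 + 1 = 8)
N(S) = 0 (N(S) = 0/S = 0)
N(P(11))/(-2050) = 0/(-2050) = 0*(-1/2050) = 0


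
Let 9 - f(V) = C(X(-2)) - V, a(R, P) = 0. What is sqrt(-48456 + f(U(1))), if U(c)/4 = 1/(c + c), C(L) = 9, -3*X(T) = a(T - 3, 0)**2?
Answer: I*sqrt(48454) ≈ 220.12*I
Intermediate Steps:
X(T) = 0 (X(T) = -1/3*0**2 = -1/3*0 = 0)
U(c) = 2/c (U(c) = 4/(c + c) = 4/((2*c)) = 4*(1/(2*c)) = 2/c)
f(V) = V (f(V) = 9 - (9 - V) = 9 + (-9 + V) = V)
sqrt(-48456 + f(U(1))) = sqrt(-48456 + 2/1) = sqrt(-48456 + 2*1) = sqrt(-48456 + 2) = sqrt(-48454) = I*sqrt(48454)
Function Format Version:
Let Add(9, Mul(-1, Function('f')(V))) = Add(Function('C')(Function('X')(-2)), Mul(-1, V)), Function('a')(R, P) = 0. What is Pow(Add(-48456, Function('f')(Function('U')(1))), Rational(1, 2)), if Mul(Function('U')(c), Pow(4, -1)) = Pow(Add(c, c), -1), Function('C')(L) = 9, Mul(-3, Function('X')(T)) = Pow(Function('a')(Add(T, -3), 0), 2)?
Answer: Mul(I, Pow(48454, Rational(1, 2))) ≈ Mul(220.12, I)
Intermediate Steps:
Function('X')(T) = 0 (Function('X')(T) = Mul(Rational(-1, 3), Pow(0, 2)) = Mul(Rational(-1, 3), 0) = 0)
Function('U')(c) = Mul(2, Pow(c, -1)) (Function('U')(c) = Mul(4, Pow(Add(c, c), -1)) = Mul(4, Pow(Mul(2, c), -1)) = Mul(4, Mul(Rational(1, 2), Pow(c, -1))) = Mul(2, Pow(c, -1)))
Function('f')(V) = V (Function('f')(V) = Add(9, Mul(-1, Add(9, Mul(-1, V)))) = Add(9, Add(-9, V)) = V)
Pow(Add(-48456, Function('f')(Function('U')(1))), Rational(1, 2)) = Pow(Add(-48456, Mul(2, Pow(1, -1))), Rational(1, 2)) = Pow(Add(-48456, Mul(2, 1)), Rational(1, 2)) = Pow(Add(-48456, 2), Rational(1, 2)) = Pow(-48454, Rational(1, 2)) = Mul(I, Pow(48454, Rational(1, 2)))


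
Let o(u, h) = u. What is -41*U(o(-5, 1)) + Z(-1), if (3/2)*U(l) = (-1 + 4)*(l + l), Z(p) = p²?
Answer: 821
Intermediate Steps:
U(l) = 4*l (U(l) = 2*((-1 + 4)*(l + l))/3 = 2*(3*(2*l))/3 = 2*(6*l)/3 = 4*l)
-41*U(o(-5, 1)) + Z(-1) = -164*(-5) + (-1)² = -41*(-20) + 1 = 820 + 1 = 821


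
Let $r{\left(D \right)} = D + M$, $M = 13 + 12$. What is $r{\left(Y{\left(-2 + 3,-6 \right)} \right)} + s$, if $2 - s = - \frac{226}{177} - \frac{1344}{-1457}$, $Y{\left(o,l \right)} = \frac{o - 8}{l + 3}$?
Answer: $\frac{2552046}{85963} \approx 29.688$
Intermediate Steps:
$M = 25$
$Y{\left(o,l \right)} = \frac{-8 + o}{3 + l}$
$r{\left(D \right)} = 25 + D$ ($r{\left(D \right)} = D + 25 = 25 + D$)
$s = \frac{607172}{257889}$ ($s = 2 - \left(- \frac{226}{177} - \frac{1344}{-1457}\right) = 2 - \left(\left(-226\right) \frac{1}{177} - - \frac{1344}{1457}\right) = 2 - \left(- \frac{226}{177} + \frac{1344}{1457}\right) = 2 - - \frac{91394}{257889} = 2 + \frac{91394}{257889} = \frac{607172}{257889} \approx 2.3544$)
$r{\left(Y{\left(-2 + 3,-6 \right)} \right)} + s = \left(25 + \frac{-8 + \left(-2 + 3\right)}{3 - 6}\right) + \frac{607172}{257889} = \left(25 + \frac{-8 + 1}{-3}\right) + \frac{607172}{257889} = \left(25 - - \frac{7}{3}\right) + \frac{607172}{257889} = \left(25 + \frac{7}{3}\right) + \frac{607172}{257889} = \frac{82}{3} + \frac{607172}{257889} = \frac{2552046}{85963}$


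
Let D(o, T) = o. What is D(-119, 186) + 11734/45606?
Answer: -2707690/22803 ≈ -118.74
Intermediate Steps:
D(-119, 186) + 11734/45606 = -119 + 11734/45606 = -119 + 11734*(1/45606) = -119 + 5867/22803 = -2707690/22803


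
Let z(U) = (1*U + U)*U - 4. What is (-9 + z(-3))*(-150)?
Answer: -750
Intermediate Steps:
z(U) = -4 + 2*U**2 (z(U) = (U + U)*U - 4 = (2*U)*U - 4 = 2*U**2 - 4 = -4 + 2*U**2)
(-9 + z(-3))*(-150) = (-9 + (-4 + 2*(-3)**2))*(-150) = (-9 + (-4 + 2*9))*(-150) = (-9 + (-4 + 18))*(-150) = (-9 + 14)*(-150) = 5*(-150) = -750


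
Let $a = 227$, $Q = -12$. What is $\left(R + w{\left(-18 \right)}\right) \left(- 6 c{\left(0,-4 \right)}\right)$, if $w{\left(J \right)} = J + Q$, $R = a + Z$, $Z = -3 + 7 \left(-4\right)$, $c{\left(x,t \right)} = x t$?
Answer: $0$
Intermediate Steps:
$c{\left(x,t \right)} = t x$
$Z = -31$ ($Z = -3 - 28 = -31$)
$R = 196$ ($R = 227 - 31 = 196$)
$w{\left(J \right)} = -12 + J$ ($w{\left(J \right)} = J - 12 = -12 + J$)
$\left(R + w{\left(-18 \right)}\right) \left(- 6 c{\left(0,-4 \right)}\right) = \left(196 - 30\right) \left(- 6 \left(\left(-4\right) 0\right)\right) = \left(196 - 30\right) \left(\left(-6\right) 0\right) = 166 \cdot 0 = 0$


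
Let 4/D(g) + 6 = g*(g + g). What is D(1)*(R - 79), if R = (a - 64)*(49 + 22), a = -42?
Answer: 7605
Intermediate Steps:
D(g) = 4/(-6 + 2*g**2) (D(g) = 4/(-6 + g*(g + g)) = 4/(-6 + g*(2*g)) = 4/(-6 + 2*g**2))
R = -7526 (R = (-42 - 64)*(49 + 22) = -106*71 = -7526)
D(1)*(R - 79) = (2/(-3 + 1**2))*(-7526 - 79) = (2/(-3 + 1))*(-7605) = (2/(-2))*(-7605) = (2*(-1/2))*(-7605) = -1*(-7605) = 7605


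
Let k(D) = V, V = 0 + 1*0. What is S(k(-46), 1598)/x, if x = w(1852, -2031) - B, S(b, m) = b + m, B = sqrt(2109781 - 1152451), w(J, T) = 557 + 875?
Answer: 1144168/546647 + 2397*sqrt(106370)/546647 ≈ 3.5232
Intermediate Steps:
w(J, T) = 1432
B = 3*sqrt(106370) (B = sqrt(957330) = 3*sqrt(106370) ≈ 978.43)
V = 0 (V = 0 + 0 = 0)
k(D) = 0
x = 1432 - 3*sqrt(106370) ≈ 453.57
S(k(-46), 1598)/x = (0 + 1598)/(1432 - 3*sqrt(106370)) = 1598/(1432 - 3*sqrt(106370))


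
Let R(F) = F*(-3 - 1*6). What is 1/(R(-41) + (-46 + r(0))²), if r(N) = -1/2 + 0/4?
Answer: 4/10125 ≈ 0.00039506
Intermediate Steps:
R(F) = -9*F (R(F) = F*(-3 - 6) = F*(-9) = -9*F)
r(N) = -½ (r(N) = -1*½ + 0*(¼) = -½ + 0 = -½)
1/(R(-41) + (-46 + r(0))²) = 1/(-9*(-41) + (-46 - ½)²) = 1/(369 + (-93/2)²) = 1/(369 + 8649/4) = 1/(10125/4) = 4/10125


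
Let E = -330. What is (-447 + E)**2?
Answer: 603729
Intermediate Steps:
(-447 + E)**2 = (-447 - 330)**2 = (-777)**2 = 603729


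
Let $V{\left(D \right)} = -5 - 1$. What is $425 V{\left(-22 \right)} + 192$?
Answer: $-2358$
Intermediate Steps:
$V{\left(D \right)} = -6$ ($V{\left(D \right)} = -5 - 1 = -6$)
$425 V{\left(-22 \right)} + 192 = 425 \left(-6\right) + 192 = -2550 + 192 = -2358$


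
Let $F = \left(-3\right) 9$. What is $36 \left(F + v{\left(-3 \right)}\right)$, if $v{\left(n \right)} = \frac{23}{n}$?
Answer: $-1248$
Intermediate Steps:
$F = -27$
$36 \left(F + v{\left(-3 \right)}\right) = 36 \left(-27 + \frac{23}{-3}\right) = 36 \left(-27 + 23 \left(- \frac{1}{3}\right)\right) = 36 \left(-27 - \frac{23}{3}\right) = 36 \left(- \frac{104}{3}\right) = -1248$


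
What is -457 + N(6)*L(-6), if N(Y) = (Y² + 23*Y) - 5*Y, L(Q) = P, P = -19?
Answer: -3193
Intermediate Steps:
L(Q) = -19
N(Y) = Y² + 18*Y
-457 + N(6)*L(-6) = -457 + (6*(18 + 6))*(-19) = -457 + (6*24)*(-19) = -457 + 144*(-19) = -457 - 2736 = -3193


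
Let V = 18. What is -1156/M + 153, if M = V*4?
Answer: 2465/18 ≈ 136.94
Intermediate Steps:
M = 72 (M = 18*4 = 72)
-1156/M + 153 = -1156/72 + 153 = -68*17/72 + 153 = -289/18 + 153 = 2465/18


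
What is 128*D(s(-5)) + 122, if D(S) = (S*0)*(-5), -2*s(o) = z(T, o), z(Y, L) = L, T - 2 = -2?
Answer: 122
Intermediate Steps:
T = 0 (T = 2 - 2 = 0)
s(o) = -o/2
D(S) = 0 (D(S) = 0*(-5) = 0)
128*D(s(-5)) + 122 = 128*0 + 122 = 0 + 122 = 122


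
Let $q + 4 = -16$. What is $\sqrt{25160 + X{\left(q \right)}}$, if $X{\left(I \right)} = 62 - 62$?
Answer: $2 \sqrt{6290} \approx 158.62$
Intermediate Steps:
$q = -20$ ($q = -4 - 16 = -20$)
$X{\left(I \right)} = 0$ ($X{\left(I \right)} = 62 - 62 = 0$)
$\sqrt{25160 + X{\left(q \right)}} = \sqrt{25160 + 0} = \sqrt{25160} = 2 \sqrt{6290}$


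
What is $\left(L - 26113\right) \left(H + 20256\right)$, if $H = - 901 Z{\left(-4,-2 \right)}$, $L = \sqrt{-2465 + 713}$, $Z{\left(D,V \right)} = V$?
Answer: $-576000554 + 44116 i \sqrt{438} \approx -5.76 \cdot 10^{8} + 9.2328 \cdot 10^{5} i$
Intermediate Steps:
$L = 2 i \sqrt{438}$ ($L = \sqrt{-1752} = 2 i \sqrt{438} \approx 41.857 i$)
$H = 1802$ ($H = \left(-901\right) \left(-2\right) = 1802$)
$\left(L - 26113\right) \left(H + 20256\right) = \left(2 i \sqrt{438} - 26113\right) \left(1802 + 20256\right) = \left(-26113 + 2 i \sqrt{438}\right) 22058 = -576000554 + 44116 i \sqrt{438}$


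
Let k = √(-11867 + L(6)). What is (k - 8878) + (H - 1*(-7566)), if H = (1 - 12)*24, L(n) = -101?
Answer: -1576 + 8*I*√187 ≈ -1576.0 + 109.4*I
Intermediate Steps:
H = -264 (H = -11*24 = -264)
k = 8*I*√187 (k = √(-11867 - 101) = √(-11968) = 8*I*√187 ≈ 109.4*I)
(k - 8878) + (H - 1*(-7566)) = (8*I*√187 - 8878) + (-264 - 1*(-7566)) = (-8878 + 8*I*√187) + (-264 + 7566) = (-8878 + 8*I*√187) + 7302 = -1576 + 8*I*√187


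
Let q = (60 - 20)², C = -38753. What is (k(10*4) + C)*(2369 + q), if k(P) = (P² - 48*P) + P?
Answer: -154921977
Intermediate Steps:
k(P) = P² - 47*P
q = 1600 (q = 40² = 1600)
(k(10*4) + C)*(2369 + q) = ((10*4)*(-47 + 10*4) - 38753)*(2369 + 1600) = (40*(-47 + 40) - 38753)*3969 = (40*(-7) - 38753)*3969 = (-280 - 38753)*3969 = -39033*3969 = -154921977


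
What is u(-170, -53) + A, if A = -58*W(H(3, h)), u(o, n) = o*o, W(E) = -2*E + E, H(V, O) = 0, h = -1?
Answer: 28900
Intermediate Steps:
W(E) = -E
u(o, n) = o**2
A = 0 (A = -(-58)*0 = -58*0 = 0)
u(-170, -53) + A = (-170)**2 + 0 = 28900 + 0 = 28900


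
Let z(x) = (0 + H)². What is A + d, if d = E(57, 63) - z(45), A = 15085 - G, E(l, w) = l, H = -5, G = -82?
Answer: 15199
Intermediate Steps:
z(x) = 25 (z(x) = (0 - 5)² = (-5)² = 25)
A = 15167 (A = 15085 - 1*(-82) = 15085 + 82 = 15167)
d = 32 (d = 57 - 1*25 = 57 - 25 = 32)
A + d = 15167 + 32 = 15199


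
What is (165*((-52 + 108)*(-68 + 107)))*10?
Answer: 3603600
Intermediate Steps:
(165*((-52 + 108)*(-68 + 107)))*10 = (165*(56*39))*10 = (165*2184)*10 = 360360*10 = 3603600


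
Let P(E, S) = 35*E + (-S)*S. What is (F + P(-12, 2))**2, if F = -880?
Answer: 1700416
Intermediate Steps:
P(E, S) = -S**2 + 35*E (P(E, S) = 35*E - S**2 = -S**2 + 35*E)
(F + P(-12, 2))**2 = (-880 + (-1*2**2 + 35*(-12)))**2 = (-880 + (-1*4 - 420))**2 = (-880 + (-4 - 420))**2 = (-880 - 424)**2 = (-1304)**2 = 1700416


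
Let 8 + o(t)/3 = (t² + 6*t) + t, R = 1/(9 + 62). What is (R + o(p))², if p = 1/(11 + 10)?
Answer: 57519867889/108930969 ≈ 528.04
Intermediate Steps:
R = 1/71 ≈ 0.014085
p = 1/21 ≈ 0.047619
o(t) = -24 + 3*t² + 21*t (o(t) = -24 + 3*((t² + 6*t) + t) = -24 + 3*(t² + 7*t) = -24 + (3*t² + 21*t) = -24 + 3*t² + 21*t)
(R + o(p))² = (1/71 + (-24 + 3*(1/21)² + 21*(1/21)))² = (1/71 + (-24 + 3*(1/441) + 1))² = (1/71 + (-24 + 1/147 + 1))² = (1/71 - 3380/147)² = (-239833/10437)² = 57519867889/108930969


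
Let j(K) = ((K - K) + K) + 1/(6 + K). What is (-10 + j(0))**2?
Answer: 3481/36 ≈ 96.694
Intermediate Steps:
j(K) = K + 1/(6 + K) (j(K) = (0 + K) + 1/(6 + K) = K + 1/(6 + K))
(-10 + j(0))**2 = (-10 + (1 + 0**2 + 6*0)/(6 + 0))**2 = (-10 + (1 + 0 + 0)/6)**2 = (-10 + (1/6)*1)**2 = (-10 + 1/6)**2 = (-59/6)**2 = 3481/36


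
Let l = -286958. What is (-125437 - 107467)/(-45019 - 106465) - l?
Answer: 10867444644/37871 ≈ 2.8696e+5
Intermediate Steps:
(-125437 - 107467)/(-45019 - 106465) - l = (-125437 - 107467)/(-45019 - 106465) - 1*(-286958) = -232904/(-151484) + 286958 = -232904*(-1/151484) + 286958 = 58226/37871 + 286958 = 10867444644/37871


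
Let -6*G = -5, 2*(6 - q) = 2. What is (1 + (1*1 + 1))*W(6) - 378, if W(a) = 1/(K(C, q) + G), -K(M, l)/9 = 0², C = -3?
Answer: -1872/5 ≈ -374.40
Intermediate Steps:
q = 5 (q = 6 - ½*2 = 6 - 1 = 5)
K(M, l) = 0 (K(M, l) = -9*0² = -9*0 = 0)
G = ⅚ (G = -⅙*(-5) = ⅚ ≈ 0.83333)
W(a) = 6/5 (W(a) = 1/(0 + ⅚) = 1/(⅚) = 6/5)
(1 + (1*1 + 1))*W(6) - 378 = (1 + (1*1 + 1))*(6/5) - 378 = (1 + (1 + 1))*(6/5) - 378 = (1 + 2)*(6/5) - 378 = 3*(6/5) - 378 = 18/5 - 378 = -1872/5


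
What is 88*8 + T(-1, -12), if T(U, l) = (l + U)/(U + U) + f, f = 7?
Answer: 1435/2 ≈ 717.50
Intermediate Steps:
T(U, l) = 7 + (U + l)/(2*U) (T(U, l) = (l + U)/(U + U) + 7 = (U + l)/((2*U)) + 7 = (U + l)*(1/(2*U)) + 7 = (U + l)/(2*U) + 7 = 7 + (U + l)/(2*U))
88*8 + T(-1, -12) = 88*8 + (½)*(-12 + 15*(-1))/(-1) = 704 + (½)*(-1)*(-12 - 15) = 704 + (½)*(-1)*(-27) = 704 + 27/2 = 1435/2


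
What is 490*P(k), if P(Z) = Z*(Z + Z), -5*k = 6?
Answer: 7056/5 ≈ 1411.2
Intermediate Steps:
k = -6/5 (k = -1/5*6 = -6/5 ≈ -1.2000)
P(Z) = 2*Z**2 (P(Z) = Z*(2*Z) = 2*Z**2)
490*P(k) = 490*(2*(-6/5)**2) = 490*(2*(36/25)) = 490*(72/25) = 7056/5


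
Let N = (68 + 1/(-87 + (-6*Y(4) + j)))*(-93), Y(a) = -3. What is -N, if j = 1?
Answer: 429939/68 ≈ 6322.6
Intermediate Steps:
N = -429939/68 (N = (68 + 1/(-87 + (-6*(-3) + 1)))*(-93) = (68 + 1/(-87 + (18 + 1)))*(-93) = (68 + 1/(-87 + 19))*(-93) = (68 + 1/(-68))*(-93) = (68 - 1/68)*(-93) = (4623/68)*(-93) = -429939/68 ≈ -6322.6)
-N = -1*(-429939/68) = 429939/68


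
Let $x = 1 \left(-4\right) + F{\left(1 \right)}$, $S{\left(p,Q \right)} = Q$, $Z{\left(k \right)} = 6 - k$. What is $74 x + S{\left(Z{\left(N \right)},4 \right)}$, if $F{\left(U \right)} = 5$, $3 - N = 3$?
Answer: $78$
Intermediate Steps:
$N = 0$ ($N = 3 - 3 = 0$)
$x = 1$ ($x = 1 \left(-4\right) + 5 = -4 + 5 = 1$)
$74 x + S{\left(Z{\left(N \right)},4 \right)} = 74 \cdot 1 + 4 = 74 + 4 = 78$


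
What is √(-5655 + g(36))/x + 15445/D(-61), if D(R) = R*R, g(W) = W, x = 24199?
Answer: 15445/3721 + I*√5619/24199 ≈ 4.1508 + 0.0030976*I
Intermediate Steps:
D(R) = R²
√(-5655 + g(36))/x + 15445/D(-61) = √(-5655 + 36)/24199 + 15445/((-61)²) = √(-5619)*(1/24199) + 15445/3721 = (I*√5619)*(1/24199) + 15445*(1/3721) = I*√5619/24199 + 15445/3721 = 15445/3721 + I*√5619/24199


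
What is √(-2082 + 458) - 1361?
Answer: -1361 + 2*I*√406 ≈ -1361.0 + 40.299*I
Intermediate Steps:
√(-2082 + 458) - 1361 = √(-1624) - 1361 = 2*I*√406 - 1361 = -1361 + 2*I*√406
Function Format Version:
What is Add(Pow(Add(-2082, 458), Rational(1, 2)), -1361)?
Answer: Add(-1361, Mul(2, I, Pow(406, Rational(1, 2)))) ≈ Add(-1361.0, Mul(40.299, I))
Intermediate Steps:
Add(Pow(Add(-2082, 458), Rational(1, 2)), -1361) = Add(Pow(-1624, Rational(1, 2)), -1361) = Add(Mul(2, I, Pow(406, Rational(1, 2))), -1361) = Add(-1361, Mul(2, I, Pow(406, Rational(1, 2))))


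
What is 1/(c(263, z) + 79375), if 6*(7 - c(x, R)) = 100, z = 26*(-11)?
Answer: 3/238096 ≈ 1.2600e-5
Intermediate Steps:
z = -286
c(x, R) = -29/3 (c(x, R) = 7 - ⅙*100 = 7 - 50/3 = -29/3)
1/(c(263, z) + 79375) = 1/(-29/3 + 79375) = 1/(238096/3) = 3/238096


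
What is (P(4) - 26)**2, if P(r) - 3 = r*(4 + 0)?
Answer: 49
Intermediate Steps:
P(r) = 3 + 4*r (P(r) = 3 + r*(4 + 0) = 3 + r*4 = 3 + 4*r)
(P(4) - 26)**2 = ((3 + 4*4) - 26)**2 = ((3 + 16) - 26)**2 = (19 - 26)**2 = (-7)**2 = 49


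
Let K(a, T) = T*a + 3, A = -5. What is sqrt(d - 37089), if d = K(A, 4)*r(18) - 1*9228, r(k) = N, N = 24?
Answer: 5*I*sqrt(1869) ≈ 216.16*I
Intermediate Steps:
K(a, T) = 3 + T*a
r(k) = 24
d = -9636 (d = (3 + 4*(-5))*24 - 1*9228 = (3 - 20)*24 - 9228 = -17*24 - 9228 = -408 - 9228 = -9636)
sqrt(d - 37089) = sqrt(-9636 - 37089) = sqrt(-46725) = 5*I*sqrt(1869)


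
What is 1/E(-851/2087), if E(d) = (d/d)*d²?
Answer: 4355569/724201 ≈ 6.0143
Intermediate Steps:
E(d) = d² (E(d) = 1*d² = d²)
1/E(-851/2087) = 1/((-851/2087)²) = 1/(724201/4355569) = 4355569/724201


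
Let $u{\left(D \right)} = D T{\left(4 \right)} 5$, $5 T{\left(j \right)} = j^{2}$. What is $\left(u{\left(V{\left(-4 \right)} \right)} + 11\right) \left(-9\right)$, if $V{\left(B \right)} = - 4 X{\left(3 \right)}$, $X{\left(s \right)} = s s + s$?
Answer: $6813$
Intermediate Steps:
$X{\left(s \right)} = s + s^{2}$ ($X{\left(s \right)} = s^{2} + s = s + s^{2}$)
$T{\left(j \right)} = \frac{j^{2}}{5}$
$V{\left(B \right)} = -48$ ($V{\left(B \right)} = - 4 \cdot 3 \left(1 + 3\right) = - 4 \cdot 3 \cdot 4 = \left(-4\right) 12 = -48$)
$u{\left(D \right)} = 16 D$ ($u{\left(D \right)} = D \frac{4^{2}}{5} \cdot 5 = D \frac{1}{5} \cdot 16 \cdot 5 = D \frac{16}{5} \cdot 5 = \frac{16 D}{5} \cdot 5 = 16 D$)
$\left(u{\left(V{\left(-4 \right)} \right)} + 11\right) \left(-9\right) = \left(16 \left(-48\right) + 11\right) \left(-9\right) = \left(-768 + 11\right) \left(-9\right) = \left(-757\right) \left(-9\right) = 6813$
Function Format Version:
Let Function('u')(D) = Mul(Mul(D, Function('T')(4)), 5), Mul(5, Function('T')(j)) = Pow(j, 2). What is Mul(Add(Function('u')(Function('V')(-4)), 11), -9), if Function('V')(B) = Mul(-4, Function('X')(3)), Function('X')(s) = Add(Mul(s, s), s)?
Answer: 6813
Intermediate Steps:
Function('X')(s) = Add(s, Pow(s, 2)) (Function('X')(s) = Add(Pow(s, 2), s) = Add(s, Pow(s, 2)))
Function('T')(j) = Mul(Rational(1, 5), Pow(j, 2))
Function('V')(B) = -48 (Function('V')(B) = Mul(-4, Mul(3, Add(1, 3))) = Mul(-4, Mul(3, 4)) = Mul(-4, 12) = -48)
Function('u')(D) = Mul(16, D) (Function('u')(D) = Mul(Mul(D, Mul(Rational(1, 5), Pow(4, 2))), 5) = Mul(Mul(D, Mul(Rational(1, 5), 16)), 5) = Mul(Mul(D, Rational(16, 5)), 5) = Mul(Mul(Rational(16, 5), D), 5) = Mul(16, D))
Mul(Add(Function('u')(Function('V')(-4)), 11), -9) = Mul(Add(Mul(16, -48), 11), -9) = Mul(Add(-768, 11), -9) = Mul(-757, -9) = 6813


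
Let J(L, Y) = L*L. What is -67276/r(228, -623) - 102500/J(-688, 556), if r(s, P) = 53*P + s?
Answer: 58850441/32069056 ≈ 1.8351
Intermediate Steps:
J(L, Y) = L²
r(s, P) = s + 53*P
-67276/r(228, -623) - 102500/J(-688, 556) = -67276/(228 + 53*(-623)) - 102500/((-688)²) = -67276/(228 - 33019) - 102500/473344 = -67276/(-32791) - 102500*1/473344 = -67276*(-1/32791) - 25625/118336 = 556/271 - 25625/118336 = 58850441/32069056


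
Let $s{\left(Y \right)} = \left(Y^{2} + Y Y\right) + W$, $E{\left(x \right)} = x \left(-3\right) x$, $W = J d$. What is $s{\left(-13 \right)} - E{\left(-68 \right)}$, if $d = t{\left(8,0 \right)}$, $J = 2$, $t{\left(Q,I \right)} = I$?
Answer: $14210$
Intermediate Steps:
$d = 0$
$W = 0$ ($W = 2 \cdot 0 = 0$)
$E{\left(x \right)} = - 3 x^{2}$ ($E{\left(x \right)} = - 3 x x = - 3 x^{2}$)
$s{\left(Y \right)} = 2 Y^{2}$ ($s{\left(Y \right)} = \left(Y^{2} + Y Y\right) + 0 = \left(Y^{2} + Y^{2}\right) + 0 = 2 Y^{2} + 0 = 2 Y^{2}$)
$s{\left(-13 \right)} - E{\left(-68 \right)} = 2 \left(-13\right)^{2} - - 3 \left(-68\right)^{2} = 2 \cdot 169 - \left(-3\right) 4624 = 338 - -13872 = 338 + 13872 = 14210$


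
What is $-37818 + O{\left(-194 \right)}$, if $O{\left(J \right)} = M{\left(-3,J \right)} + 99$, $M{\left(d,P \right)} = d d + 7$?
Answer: $-37703$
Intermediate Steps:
$M{\left(d,P \right)} = 7 + d^{2}$ ($M{\left(d,P \right)} = d^{2} + 7 = 7 + d^{2}$)
$O{\left(J \right)} = 115$ ($O{\left(J \right)} = \left(7 + \left(-3\right)^{2}\right) + 99 = \left(7 + 9\right) + 99 = 16 + 99 = 115$)
$-37818 + O{\left(-194 \right)} = -37818 + 115 = -37703$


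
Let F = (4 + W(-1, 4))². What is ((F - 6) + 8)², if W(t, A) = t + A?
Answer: 2601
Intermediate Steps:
W(t, A) = A + t
F = 49 (F = (4 + (4 - 1))² = (4 + 3)² = 7² = 49)
((F - 6) + 8)² = ((49 - 6) + 8)² = (43 + 8)² = 51² = 2601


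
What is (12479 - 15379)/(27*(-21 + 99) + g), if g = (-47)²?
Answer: -580/863 ≈ -0.67207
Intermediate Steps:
g = 2209
(12479 - 15379)/(27*(-21 + 99) + g) = (12479 - 15379)/(27*(-21 + 99) + 2209) = -2900/(27*78 + 2209) = -2900/(2106 + 2209) = -2900/4315 = -2900*1/4315 = -580/863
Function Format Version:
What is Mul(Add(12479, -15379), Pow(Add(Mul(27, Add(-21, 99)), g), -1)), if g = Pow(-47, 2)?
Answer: Rational(-580, 863) ≈ -0.67207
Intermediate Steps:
g = 2209
Mul(Add(12479, -15379), Pow(Add(Mul(27, Add(-21, 99)), g), -1)) = Mul(Add(12479, -15379), Pow(Add(Mul(27, Add(-21, 99)), 2209), -1)) = Mul(-2900, Pow(Add(Mul(27, 78), 2209), -1)) = Mul(-2900, Pow(Add(2106, 2209), -1)) = Mul(-2900, Pow(4315, -1)) = Mul(-2900, Rational(1, 4315)) = Rational(-580, 863)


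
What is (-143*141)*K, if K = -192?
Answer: 3871296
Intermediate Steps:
(-143*141)*K = -143*141*(-192) = -20163*(-192) = 3871296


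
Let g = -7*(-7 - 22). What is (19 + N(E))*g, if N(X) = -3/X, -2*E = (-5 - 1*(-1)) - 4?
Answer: 14819/4 ≈ 3704.8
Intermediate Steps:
E = 4 (E = -((-5 - 1*(-1)) - 4)/2 = -((-5 + 1) - 4)/2 = -(-4 - 4)/2 = -½*(-8) = 4)
g = 203 (g = -7*(-29) = 203)
(19 + N(E))*g = (19 - 3/4)*203 = (19 - 3*¼)*203 = (19 - ¾)*203 = (73/4)*203 = 14819/4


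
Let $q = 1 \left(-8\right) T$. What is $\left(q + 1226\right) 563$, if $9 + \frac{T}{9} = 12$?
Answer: $568630$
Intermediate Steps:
$T = 27$ ($T = -81 + 9 \cdot 12 = -81 + 108 = 27$)
$q = -216$ ($q = 1 \left(-8\right) 27 = \left(-8\right) 27 = -216$)
$\left(q + 1226\right) 563 = \left(-216 + 1226\right) 563 = 1010 \cdot 563 = 568630$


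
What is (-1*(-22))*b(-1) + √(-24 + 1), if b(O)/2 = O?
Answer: -44 + I*√23 ≈ -44.0 + 4.7958*I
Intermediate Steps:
b(O) = 2*O
(-1*(-22))*b(-1) + √(-24 + 1) = (-1*(-22))*(2*(-1)) + √(-24 + 1) = 22*(-2) + √(-23) = -44 + I*√23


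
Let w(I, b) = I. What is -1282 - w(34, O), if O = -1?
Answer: -1316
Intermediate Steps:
-1282 - w(34, O) = -1282 - 1*34 = -1282 - 34 = -1316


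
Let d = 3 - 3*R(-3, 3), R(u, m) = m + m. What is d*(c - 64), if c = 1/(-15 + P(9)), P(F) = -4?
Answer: 18255/19 ≈ 960.79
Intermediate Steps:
c = -1/19 (c = 1/(-15 - 4) = 1/(-19) = -1/19 ≈ -0.052632)
R(u, m) = 2*m
d = -15 (d = 3 - 6*3 = 3 - 3*6 = 3 - 18 = -15)
d*(c - 64) = -15*(-1/19 - 64) = -15*(-1217/19) = 18255/19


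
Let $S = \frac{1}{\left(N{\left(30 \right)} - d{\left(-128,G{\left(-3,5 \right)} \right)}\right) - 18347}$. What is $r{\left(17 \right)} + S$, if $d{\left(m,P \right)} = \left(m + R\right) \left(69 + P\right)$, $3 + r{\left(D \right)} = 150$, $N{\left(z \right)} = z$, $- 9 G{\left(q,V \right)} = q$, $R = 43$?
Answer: $\frac{5478834}{37271} \approx 147.0$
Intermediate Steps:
$G{\left(q,V \right)} = - \frac{q}{9}$
$r{\left(D \right)} = 147$ ($r{\left(D \right)} = -3 + 150 = 147$)
$d{\left(m,P \right)} = \left(43 + m\right) \left(69 + P\right)$ ($d{\left(m,P \right)} = \left(m + 43\right) \left(69 + P\right) = \left(43 + m\right) \left(69 + P\right)$)
$S = - \frac{3}{37271}$ ($S = \frac{1}{\left(30 - \left(2967 + 43 \left(\left(- \frac{1}{9}\right) \left(-3\right)\right) + 69 \left(-128\right) + \left(- \frac{1}{9}\right) \left(-3\right) \left(-128\right)\right)\right) - 18347} = \frac{1}{\left(30 - \left(2967 + 43 \cdot \frac{1}{3} - 8832 + \frac{1}{3} \left(-128\right)\right)\right) - 18347} = \frac{1}{\left(30 - \left(2967 + \frac{43}{3} - 8832 - \frac{128}{3}\right)\right) - 18347} = \frac{1}{\left(30 - - \frac{17680}{3}\right) - 18347} = \frac{1}{\left(30 + \frac{17680}{3}\right) - 18347} = \frac{1}{\frac{17770}{3} - 18347} = \frac{1}{- \frac{37271}{3}} = - \frac{3}{37271} \approx -8.0492 \cdot 10^{-5}$)
$r{\left(17 \right)} + S = 147 - \frac{3}{37271} = \frac{5478834}{37271}$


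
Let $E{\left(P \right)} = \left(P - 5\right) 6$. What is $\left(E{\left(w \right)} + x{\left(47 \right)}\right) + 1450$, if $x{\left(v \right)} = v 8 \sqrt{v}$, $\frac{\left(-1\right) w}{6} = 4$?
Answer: $1276 + 376 \sqrt{47} \approx 3853.7$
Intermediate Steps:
$w = -24$ ($w = \left(-6\right) 4 = -24$)
$E{\left(P \right)} = -30 + 6 P$ ($E{\left(P \right)} = \left(-5 + P\right) 6 = -30 + 6 P$)
$x{\left(v \right)} = 8 v^{\frac{3}{2}}$
$\left(E{\left(w \right)} + x{\left(47 \right)}\right) + 1450 = \left(\left(-30 + 6 \left(-24\right)\right) + 8 \cdot 47^{\frac{3}{2}}\right) + 1450 = \left(\left(-30 - 144\right) + 8 \cdot 47 \sqrt{47}\right) + 1450 = \left(-174 + 376 \sqrt{47}\right) + 1450 = 1276 + 376 \sqrt{47}$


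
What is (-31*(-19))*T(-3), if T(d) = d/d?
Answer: 589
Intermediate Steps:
T(d) = 1
(-31*(-19))*T(-3) = -31*(-19)*1 = 589*1 = 589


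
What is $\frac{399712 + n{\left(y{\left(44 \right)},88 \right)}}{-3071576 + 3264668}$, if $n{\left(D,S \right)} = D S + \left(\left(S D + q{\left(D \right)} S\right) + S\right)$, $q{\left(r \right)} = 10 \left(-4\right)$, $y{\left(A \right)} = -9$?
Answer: $\frac{98674}{48273} \approx 2.0441$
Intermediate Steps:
$q{\left(r \right)} = -40$
$n{\left(D,S \right)} = - 39 S + 2 D S$ ($n{\left(D,S \right)} = D S + \left(\left(S D - 40 S\right) + S\right) = D S + \left(\left(D S - 40 S\right) + S\right) = D S + \left(\left(- 40 S + D S\right) + S\right) = D S + \left(- 39 S + D S\right) = - 39 S + 2 D S$)
$\frac{399712 + n{\left(y{\left(44 \right)},88 \right)}}{-3071576 + 3264668} = \frac{399712 + 88 \left(-39 + 2 \left(-9\right)\right)}{-3071576 + 3264668} = \frac{399712 + 88 \left(-39 - 18\right)}{193092} = \left(399712 + 88 \left(-57\right)\right) \frac{1}{193092} = \left(399712 - 5016\right) \frac{1}{193092} = 394696 \cdot \frac{1}{193092} = \frac{98674}{48273}$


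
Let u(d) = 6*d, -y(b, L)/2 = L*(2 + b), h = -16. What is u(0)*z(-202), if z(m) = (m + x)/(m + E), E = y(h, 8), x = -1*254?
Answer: 0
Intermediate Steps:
y(b, L) = -2*L*(2 + b)
x = -254
E = 224 (E = -2*8*(2 - 16) = -2*8*(-14) = 224)
z(m) = (-254 + m)/(224 + m) (z(m) = (m - 254)/(m + 224) = (-254 + m)/(224 + m))
u(0)*z(-202) = (6*0)*((-254 - 202)/(224 - 202)) = 0*(-456/22) = 0*((1/22)*(-456)) = 0*(-228/11) = 0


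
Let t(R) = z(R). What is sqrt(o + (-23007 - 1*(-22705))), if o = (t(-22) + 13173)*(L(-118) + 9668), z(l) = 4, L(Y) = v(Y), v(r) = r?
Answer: 4*sqrt(7865003) ≈ 11218.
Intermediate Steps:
L(Y) = Y
t(R) = 4
o = 125840350 (o = (4 + 13173)*(-118 + 9668) = 13177*9550 = 125840350)
sqrt(o + (-23007 - 1*(-22705))) = sqrt(125840350 + (-23007 - 1*(-22705))) = sqrt(125840350 + (-23007 + 22705)) = sqrt(125840350 - 302) = sqrt(125840048) = 4*sqrt(7865003)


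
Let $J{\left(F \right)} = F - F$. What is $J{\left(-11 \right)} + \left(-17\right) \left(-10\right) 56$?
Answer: $9520$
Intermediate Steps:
$J{\left(F \right)} = 0$
$J{\left(-11 \right)} + \left(-17\right) \left(-10\right) 56 = 0 + \left(-17\right) \left(-10\right) 56 = 0 + 170 \cdot 56 = 0 + 9520 = 9520$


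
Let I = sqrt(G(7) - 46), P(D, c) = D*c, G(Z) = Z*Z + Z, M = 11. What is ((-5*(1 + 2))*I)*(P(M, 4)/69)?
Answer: -220*sqrt(10)/23 ≈ -30.248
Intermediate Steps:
G(Z) = Z + Z**2 (G(Z) = Z**2 + Z = Z + Z**2)
I = sqrt(10) (I = sqrt(7*(1 + 7) - 46) = sqrt(7*8 - 46) = sqrt(56 - 46) = sqrt(10) ≈ 3.1623)
((-5*(1 + 2))*I)*(P(M, 4)/69) = ((-5*(1 + 2))*sqrt(10))*((11*4)/69) = ((-5*3)*sqrt(10))*(44*(1/69)) = -15*sqrt(10)*(44/69) = -220*sqrt(10)/23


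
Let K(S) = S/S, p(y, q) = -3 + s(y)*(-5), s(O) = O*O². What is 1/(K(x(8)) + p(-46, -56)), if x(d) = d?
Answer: 1/486678 ≈ 2.0547e-6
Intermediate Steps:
s(O) = O³
p(y, q) = -3 - 5*y³ (p(y, q) = -3 + y³*(-5) = -3 - 5*y³)
K(S) = 1
1/(K(x(8)) + p(-46, -56)) = 1/(1 + (-3 - 5*(-46)³)) = 1/(1 + (-3 - 5*(-97336))) = 1/(1 + (-3 + 486680)) = 1/(1 + 486677) = 1/486678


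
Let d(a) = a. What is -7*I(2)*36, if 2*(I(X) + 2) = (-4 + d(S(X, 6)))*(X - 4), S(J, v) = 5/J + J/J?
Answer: 378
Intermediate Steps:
S(J, v) = 1 + 5/J (S(J, v) = 5/J + 1 = 1 + 5/J)
I(X) = -2 + (-4 + X)*(-4 + (5 + X)/X)/2 (I(X) = -2 + ((-4 + (5 + X)/X)*(X - 4))/2 = -2 + ((-4 + (5 + X)/X)*(-4 + X))/2 = -2 + ((-4 + X)*(-4 + (5 + X)/X))/2 = -2 + (-4 + X)*(-4 + (5 + X)/X)/2)
-7*I(2)*36 = -7*(13/2 - 10/2 - 3/2*2)*36 = -7*(13/2 - 10*½ - 3)*36 = -7*(13/2 - 5 - 3)*36 = -7*(-3/2)*36 = (21/2)*36 = 378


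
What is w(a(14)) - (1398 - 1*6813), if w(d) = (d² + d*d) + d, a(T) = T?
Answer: 5821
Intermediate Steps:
w(d) = d + 2*d² (w(d) = (d² + d²) + d = 2*d² + d = d + 2*d²)
w(a(14)) - (1398 - 1*6813) = 14*(1 + 2*14) - (1398 - 1*6813) = 14*(1 + 28) - (1398 - 6813) = 14*29 - 1*(-5415) = 406 + 5415 = 5821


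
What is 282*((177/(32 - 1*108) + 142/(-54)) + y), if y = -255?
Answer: -25071445/342 ≈ -73308.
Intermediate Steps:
282*((177/(32 - 1*108) + 142/(-54)) + y) = 282*((177/(32 - 1*108) + 142/(-54)) - 255) = 282*((177/(32 - 108) + 142*(-1/54)) - 255) = 282*((177/(-76) - 71/27) - 255) = 282*((177*(-1/76) - 71/27) - 255) = 282*((-177/76 - 71/27) - 255) = 282*(-10175/2052 - 255) = 282*(-533435/2052) = -25071445/342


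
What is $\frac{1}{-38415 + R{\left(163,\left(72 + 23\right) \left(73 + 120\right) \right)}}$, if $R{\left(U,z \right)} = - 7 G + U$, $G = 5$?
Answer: $- \frac{1}{38287} \approx -2.6119 \cdot 10^{-5}$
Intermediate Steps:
$R{\left(U,z \right)} = -35 + U$ ($R{\left(U,z \right)} = \left(-7\right) 5 + U = -35 + U$)
$\frac{1}{-38415 + R{\left(163,\left(72 + 23\right) \left(73 + 120\right) \right)}} = \frac{1}{-38415 + \left(-35 + 163\right)} = \frac{1}{-38415 + 128} = \frac{1}{-38287} = - \frac{1}{38287}$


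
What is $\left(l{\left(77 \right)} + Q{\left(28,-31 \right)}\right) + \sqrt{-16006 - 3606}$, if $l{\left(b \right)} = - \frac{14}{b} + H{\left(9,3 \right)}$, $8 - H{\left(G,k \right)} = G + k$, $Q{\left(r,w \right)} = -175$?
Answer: $- \frac{1971}{11} + 2 i \sqrt{4903} \approx -179.18 + 140.04 i$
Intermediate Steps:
$H{\left(G,k \right)} = 8 - G - k$ ($H{\left(G,k \right)} = 8 - \left(G + k\right) = 8 - G - k$)
$l{\left(b \right)} = -4 - \frac{14}{b}$ ($l{\left(b \right)} = - \frac{14}{b} - 4 = -4 - \frac{14}{b}$)
$\left(l{\left(77 \right)} + Q{\left(28,-31 \right)}\right) + \sqrt{-16006 - 3606} = \left(\left(-4 - \frac{14}{77}\right) - 175\right) + \sqrt{-16006 - 3606} = \left(\left(-4 - \frac{2}{11}\right) - 175\right) + \sqrt{-19612} = \left(\left(-4 - \frac{2}{11}\right) - 175\right) + 2 i \sqrt{4903} = \left(- \frac{46}{11} - 175\right) + 2 i \sqrt{4903} = - \frac{1971}{11} + 2 i \sqrt{4903}$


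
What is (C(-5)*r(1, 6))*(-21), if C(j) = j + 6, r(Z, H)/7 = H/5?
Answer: -882/5 ≈ -176.40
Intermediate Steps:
r(Z, H) = 7*H/5 (r(Z, H) = 7*(H/5) = 7*H/5)
C(j) = 6 + j
(C(-5)*r(1, 6))*(-21) = ((6 - 5)*((7/5)*6))*(-21) = (1*(42/5))*(-21) = (42/5)*(-21) = -882/5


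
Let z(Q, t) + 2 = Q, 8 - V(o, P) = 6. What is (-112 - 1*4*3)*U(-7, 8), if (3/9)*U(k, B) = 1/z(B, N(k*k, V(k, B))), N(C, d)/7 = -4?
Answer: -62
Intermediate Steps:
V(o, P) = 2 (V(o, P) = 8 - 1*6 = 8 - 6 = 2)
N(C, d) = -28 (N(C, d) = 7*(-4) = -28)
z(Q, t) = -2 + Q
U(k, B) = 3/(-2 + B)
(-112 - 1*4*3)*U(-7, 8) = (-112 - 1*4*3)*(3/(-2 + 8)) = (-112 - 4*3)*(3/6) = (-112 - 12)*(3*(1/6)) = -124*1/2 = -62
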